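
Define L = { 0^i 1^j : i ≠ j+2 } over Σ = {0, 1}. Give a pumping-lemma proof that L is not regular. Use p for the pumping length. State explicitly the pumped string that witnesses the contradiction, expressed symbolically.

Assume L is regular; let p be its pumping constant.
Choose w = 0^p 1^{p+p!-2}. Since p ≠ (p+p!-2)+2 = p+p!, w ∈ L; and |w| ≥ p.
By the pumping lemma, w = xyz with |xy| ≤ p and |y| > 0.
Because |xy| ≤ p and w begins with p copies of 0, we have y = 0^k with 1 ≤ k ≤ p.
Since 1 ≤ k ≤ p, k divides p!; set t = 1 + p!/k. Then xy^t z has p + (p!/k)·k = p + p! copies of 0. Now the 0-count is p+p! and (1-count)+2 = (p+p!-2)+2 = p+p!, so i ≠ j+2 fails. So xy^t z = 0^{p+p!} 1^{p+p!-2} ∉ L.
This is a contradiction; hence L is not regular.

0^{p+p!} 1^{p+p!-2}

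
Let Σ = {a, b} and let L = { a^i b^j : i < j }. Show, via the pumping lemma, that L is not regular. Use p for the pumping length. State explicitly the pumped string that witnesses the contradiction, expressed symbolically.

Assume L is regular. Let p be the pumping length given by the pumping lemma.
Choose w = a^p b^{p+1} ∈ L, with |w| = 2p+1 ≥ p.
The pumping lemma gives a decomposition w = xyz where |xy| ≤ p and |y| ≥ 1.
The first p characters of w are a's, so xy (and hence y) consists only of a's. Write y = a^k, 1 ≤ k ≤ p.
Consider xy^2z = a^{p+k} b^{p+1}. Since k ≥ 1, the a-count p+k is at least p+1, so i < j fails; thus xy^2z ∉ L.
Contradiction. Therefore L is not regular.

a^{p+k} b^{p+1}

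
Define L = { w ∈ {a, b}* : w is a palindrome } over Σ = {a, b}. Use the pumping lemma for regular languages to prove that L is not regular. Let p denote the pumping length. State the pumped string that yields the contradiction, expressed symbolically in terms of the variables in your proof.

a^{p+k} b a^p

Toward a contradiction, assume L is regular with pumping length p.
Take w = a^p b a^p, a palindrome of length 2p+1 ≥ p.
Write w = xyz as guaranteed by the lemma, with |xy| ≤ p and |y| ≥ 1.
The first p characters of w are a's, so xy (and hence y) consists only of a's. Write y = a^k, 1 ≤ k ≤ p.
Pump with i = 2: xy^2z = a^{p+k} b a^p. Its reverse is a^p b a^{p+k}, which differs from xy^2z since k ≥ 1. So xy^2z is not a palindrome and xy^2z ∉ L.
This contradicts the pumping lemma, so L is not regular.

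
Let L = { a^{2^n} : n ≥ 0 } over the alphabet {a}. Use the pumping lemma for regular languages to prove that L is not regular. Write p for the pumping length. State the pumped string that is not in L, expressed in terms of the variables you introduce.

a^{2^p+k}

Assume L is regular. Let p be the pumping length given by the pumping lemma.
Take w = a^{2^p} ∈ L with |w| = 2^p ≥ p.
By the pumping lemma, w = xyz with |xy| ≤ p and |y| > 0.
Then y = a^k for some k with 1 ≤ k ≤ p.
Pump with i = 2: xy^2z = a^{2^p+k}. Since 1 ≤ k ≤ p < 2^p, we have 2^p < 2^p+k < 2^{p+1}, so 2^p+k is not a power of 2. So xy^2z ∉ L.
This is a contradiction; hence L is not regular.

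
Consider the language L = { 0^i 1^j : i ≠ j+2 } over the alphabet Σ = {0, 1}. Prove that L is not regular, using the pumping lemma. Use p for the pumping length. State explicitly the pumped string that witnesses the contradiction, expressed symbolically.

0^{p+p!} 1^{p+p!-2}

Assume L is regular; let p be its pumping constant.
Choose w = 0^p 1^{p+p!-2}. Since p ≠ (p+p!-2)+2 = p+p!, w ∈ L; and |w| ≥ p.
Write w = xyz as guaranteed by the lemma, with |xy| ≤ p and y is nonempty.
Since the first p symbols of w are all 0's and |xy| ≤ p, y lies entirely in the leading 0-block: y = 0^k for some k with 1 ≤ k ≤ p.
Since 1 ≤ k ≤ p, k divides p!; set t = 1 + p!/k. Then xy^t z has p + (p!/k)·k = p + p! copies of 0. Now the 0-count is p+p! and (1-count)+2 = (p+p!-2)+2 = p+p!, so i ≠ j+2 fails. So xy^t z = 0^{p+p!} 1^{p+p!-2} ∉ L.
This contradicts the pumping lemma, so L is not regular.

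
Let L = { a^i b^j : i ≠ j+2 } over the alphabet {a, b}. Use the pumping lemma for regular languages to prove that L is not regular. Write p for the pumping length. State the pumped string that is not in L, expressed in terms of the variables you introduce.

Suppose for contradiction that L is regular, and let p be the pumping length.
Choose w = a^p b^{p+p!-2}. Since p ≠ (p+p!-2)+2 = p+p!, w ∈ L; and |w| ≥ p.
Write w = xyz as guaranteed by the lemma, with |xy| ≤ p and |y| > 0.
Because |xy| ≤ p and w begins with p copies of a, we have y = a^k with 1 ≤ k ≤ p.
Since 1 ≤ k ≤ p, k divides p!; set t = 1 + p!/k. Then xy^t z has p + (p!/k)·k = p + p! copies of a. Now the a-count is p+p! and (b-count)+2 = (p+p!-2)+2 = p+p!, so i ≠ j+2 fails. So xy^t z = a^{p+p!} b^{p+p!-2} ∉ L.
Contradiction. Therefore L is not regular.

a^{p+p!} b^{p+p!-2}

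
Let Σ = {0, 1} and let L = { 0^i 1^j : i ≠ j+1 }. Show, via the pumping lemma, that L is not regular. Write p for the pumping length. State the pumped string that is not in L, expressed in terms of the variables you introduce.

Toward a contradiction, assume L is regular with pumping length p.
Choose w = 0^p 1^{p+p!-1}. Since p ≠ (p+p!-1)+1 = p+p!, w ∈ L; and |w| ≥ p.
The pumping lemma gives a decomposition w = xyz where |xy| ≤ p and |y| ≥ 1.
The first p characters of w are 0's, so xy (and hence y) consists only of 0's. Write y = 0^k, 1 ≤ k ≤ p.
Since 1 ≤ k ≤ p, k divides p!; set t = 1 + p!/k. Then xy^t z has p + (p!/k)·k = p + p! copies of 0. Now the 0-count is p+p! and (1-count)+1 = (p+p!-1)+1 = p+p!, so i ≠ j+1 fails. So xy^t z = 0^{p+p!} 1^{p+p!-1} ∉ L.
Contradiction. Therefore L is not regular.

0^{p+p!} 1^{p+p!-1}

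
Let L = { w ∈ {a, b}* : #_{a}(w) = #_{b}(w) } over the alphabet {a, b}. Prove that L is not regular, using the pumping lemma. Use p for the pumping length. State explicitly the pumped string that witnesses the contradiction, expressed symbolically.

a^{p+k} b^p

Assume L is regular; let p be its pumping constant.
Choose w = a^p b^p ∈ L with |w| = 2p ≥ p.
The pumping lemma gives a decomposition w = xyz where |xy| ≤ p and |y| ≥ 1.
Because |xy| ≤ p and w begins with p copies of a, we have y = a^k with 1 ≤ k ≤ p.
Pump with i = 2: xy^2z = a^{p+k} b^p has p+k occurrences of a but only p of b. Since k ≥ 1 the counts differ, so xy^2z ∉ L.
Contradiction. Therefore L is not regular.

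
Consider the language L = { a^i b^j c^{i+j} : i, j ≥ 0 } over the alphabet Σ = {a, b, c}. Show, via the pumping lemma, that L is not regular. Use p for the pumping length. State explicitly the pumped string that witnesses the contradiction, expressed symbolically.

Assume L is regular. Let p be the pumping length given by the pumping lemma.
Take w = a^p b^p c^{2p} ∈ L (with i=j=p, i+j=2p), |w| = 4p ≥ p.
Write w = xyz as guaranteed by the lemma, with |xy| ≤ p and |y| > 0.
Since the first p symbols of w are all a's and |xy| ≤ p, y lies entirely in the leading a-block: y = a^k for some k with 1 ≤ k ≤ p.
Consider xy^2z = a^{p+k} b^p c^{2p}. Now the a- and b-counts sum to 2p+k, but the c-count is 2p ≠ 2p+k. So xy^2z ∉ L.
Contradiction. Therefore L is not regular.

a^{p+k} b^p c^{2p}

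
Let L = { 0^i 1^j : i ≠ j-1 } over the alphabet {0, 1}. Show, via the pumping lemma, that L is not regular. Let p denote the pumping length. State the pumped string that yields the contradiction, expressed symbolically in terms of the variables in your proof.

Toward a contradiction, assume L is regular with pumping length p.
Choose w = 0^p 1^{p+p!+1}. Since p ≠ (p+p!+1)-1 = p+p!, w ∈ L; and |w| ≥ p.
By the pumping lemma, w = xyz with |xy| ≤ p and y is nonempty.
The first p characters of w are 0's, so xy (and hence y) consists only of 0's. Write y = 0^k, 1 ≤ k ≤ p.
Since 1 ≤ k ≤ p, k divides p!; set t = 1 + p!/k. Then xy^t z has p + (p!/k)·k = p + p! copies of 0. Now the 0-count is p+p! and (1-count)-1 = (p+p!+1)-1 = p+p!, so i ≠ j-1 fails. So xy^t z = 0^{p+p!} 1^{p+p!+1} ∉ L.
This contradicts the pumping lemma, so L is not regular.

0^{p+p!} 1^{p+p!+1}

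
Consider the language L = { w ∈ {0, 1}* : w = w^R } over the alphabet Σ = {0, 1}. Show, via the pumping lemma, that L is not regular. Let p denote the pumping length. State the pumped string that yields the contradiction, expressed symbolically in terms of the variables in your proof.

Suppose for contradiction that L is regular, and let p be the pumping length.
Take w = 0^p 1 0^p, a palindrome of length 2p+1 ≥ p.
Write w = xyz as guaranteed by the lemma, with |xy| ≤ p and y is nonempty.
The first p characters of w are 0's, so xy (and hence y) consists only of 0's. Write y = 0^k, 1 ≤ k ≤ p.
Pump with i = 2: xy^2z = 0^{p+k} 1 0^p. Its reverse is 0^p 1 0^{p+k}, which differs from xy^2z since k ≥ 1. So xy^2z is not a palindrome and xy^2z ∉ L.
This is a contradiction; hence L is not regular.

0^{p+k} 1 0^p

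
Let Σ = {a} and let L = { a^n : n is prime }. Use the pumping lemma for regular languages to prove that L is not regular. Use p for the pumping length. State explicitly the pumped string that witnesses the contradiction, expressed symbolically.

a^{q(1+k)}

Toward a contradiction, assume L is regular with pumping length p.
Let q be a prime with q ≥ p+2 (infinitely many primes exist), and take w = a^q ∈ L with |w| = q ≥ p.
Write w = xyz as guaranteed by the lemma, with |xy| ≤ p and |y| > 0.
Then y = a^k for some k with 1 ≤ k ≤ p.
Since 1 ≤ k ≤ p, |xz| = q-k. Pump with i = q+1: |xy^{q+1}z| = (q-k)+(q+1)k = q+qk = q(1+k), which is composite (both factors ≥ 2). So xy^{q+1}z = a^{q(1+k)} ∉ L.
Contradiction. Therefore L is not regular.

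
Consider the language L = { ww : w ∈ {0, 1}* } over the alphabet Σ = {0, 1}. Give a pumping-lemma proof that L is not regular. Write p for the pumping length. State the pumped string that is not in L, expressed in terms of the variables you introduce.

Toward a contradiction, assume L is regular with pumping length p.
Take w = 0^p 1^p 0^p 1^p = uu where u = 0^p1^p; then w ∈ L and |w| = 4p ≥ p.
Write w = xyz as guaranteed by the lemma, with |xy| ≤ p and |y| > 0.
Since the first p symbols of w are all 0's and |xy| ≤ p, y lies entirely in the leading 0-block: y = 0^k for some k with 1 ≤ k ≤ p.
Pump with i = 2: xy^2z = 0^{p+k} 1^p 0^p 1^p, of length 4p+k. Suppose this equals vv. The string starts with 0 and ends with 1, so v does too; thus the boundary between the two copies of v is a 1→0 transition. There is exactly one such transition, at position 2p+k, so |v| = 2p+k and |vv| = 4p+2k ≠ 4p+k since k ≥ 1. So xy^2z ∉ L.
This contradicts the pumping lemma, so L is not regular.

0^{p+k} 1^p 0^p 1^p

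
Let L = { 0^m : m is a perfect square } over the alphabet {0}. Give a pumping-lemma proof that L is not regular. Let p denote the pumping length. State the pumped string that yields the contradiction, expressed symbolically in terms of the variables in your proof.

0^{p²+k}

Suppose for contradiction that L is regular, and let p be the pumping length.
Take w = 0^{p²} ∈ L with |w| = p² ≥ p.
By the pumping lemma, w = xyz with |xy| ≤ p and |y| ≥ 1.
Then y = 0^k for some k with 1 ≤ k ≤ p.
Pump with i = 2: xy^2z = 0^{p²+k}. Since 1 ≤ k ≤ p, p² < p²+k ≤ p²+p < (p+1)², so p²+k lies strictly between consecutive squares and is not a perfect square. So xy^2z ∉ L.
This contradicts the pumping lemma, so L is not regular.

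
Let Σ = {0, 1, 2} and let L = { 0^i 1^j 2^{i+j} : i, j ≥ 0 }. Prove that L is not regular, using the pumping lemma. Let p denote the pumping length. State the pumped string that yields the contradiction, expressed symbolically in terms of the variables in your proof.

Assume L is regular. Let p be the pumping length given by the pumping lemma.
Take w = 0^p 1^p 2^{2p} ∈ L (with i=j=p, i+j=2p), |w| = 4p ≥ p.
By the pumping lemma, w = xyz with |xy| ≤ p and |y| > 0.
The first p characters of w are 0's, so xy (and hence y) consists only of 0's. Write y = 0^k, 1 ≤ k ≤ p.
Consider xy^2z = 0^{p+k} 1^p 2^{2p}. Now the 0- and 1-counts sum to 2p+k, but the 2-count is 2p ≠ 2p+k. So xy^2z ∉ L.
This contradicts the pumping lemma, so L is not regular.

0^{p+k} 1^p 2^{2p}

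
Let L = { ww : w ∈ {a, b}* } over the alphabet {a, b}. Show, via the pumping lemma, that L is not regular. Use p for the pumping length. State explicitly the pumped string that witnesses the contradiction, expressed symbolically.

Suppose for contradiction that L is regular, and let p be the pumping length.
Take w = a^p b^p a^p b^p = uu where u = a^pb^p; then w ∈ L and |w| = 4p ≥ p.
The pumping lemma gives a decomposition w = xyz where |xy| ≤ p and y is nonempty.
Since the first p symbols of w are all a's and |xy| ≤ p, y lies entirely in the leading a-block: y = a^k for some k with 1 ≤ k ≤ p.
Pump with i = 2: xy^2z = a^{p+k} b^p a^p b^p, of length 4p+k. Suppose this equals vv. The string starts with a and ends with b, so v does too; thus the boundary between the two copies of v is a b→a transition. There is exactly one such transition, at position 2p+k, so |v| = 2p+k and |vv| = 4p+2k ≠ 4p+k since k ≥ 1. So xy^2z ∉ L.
This is a contradiction; hence L is not regular.

a^{p+k} b^p a^p b^p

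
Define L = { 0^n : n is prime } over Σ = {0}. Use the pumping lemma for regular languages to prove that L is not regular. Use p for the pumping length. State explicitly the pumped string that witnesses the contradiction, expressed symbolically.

Toward a contradiction, assume L is regular with pumping length p.
Let q be a prime with q ≥ p+2 (infinitely many primes exist), and take w = 0^q ∈ L with |w| = q ≥ p.
Write w = xyz as guaranteed by the lemma, with |xy| ≤ p and |y| > 0.
Then y = 0^k for some k with 1 ≤ k ≤ p.
Since 1 ≤ k ≤ p, |xz| = q-k. Pump with i = q+1: |xy^{q+1}z| = (q-k)+(q+1)k = q+qk = q(1+k), which is composite (both factors ≥ 2). So xy^{q+1}z = 0^{q(1+k)} ∉ L.
This is a contradiction; hence L is not regular.

0^{q(1+k)}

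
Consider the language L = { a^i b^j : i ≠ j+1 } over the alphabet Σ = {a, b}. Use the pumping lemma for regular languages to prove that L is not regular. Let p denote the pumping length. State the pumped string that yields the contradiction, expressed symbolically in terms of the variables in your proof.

Assume L is regular; let p be its pumping constant.
Choose w = a^p b^{p+p!-1}. Since p ≠ (p+p!-1)+1 = p+p!, w ∈ L; and |w| ≥ p.
Write w = xyz as guaranteed by the lemma, with |xy| ≤ p and |y| > 0.
Because |xy| ≤ p and w begins with p copies of a, we have y = a^k with 1 ≤ k ≤ p.
Since 1 ≤ k ≤ p, k divides p!; set t = 1 + p!/k. Then xy^t z has p + (p!/k)·k = p + p! copies of a. Now the a-count is p+p! and (b-count)+1 = (p+p!-1)+1 = p+p!, so i ≠ j+1 fails. So xy^t z = a^{p+p!} b^{p+p!-1} ∉ L.
This contradicts the pumping lemma, so L is not regular.

a^{p+p!} b^{p+p!-1}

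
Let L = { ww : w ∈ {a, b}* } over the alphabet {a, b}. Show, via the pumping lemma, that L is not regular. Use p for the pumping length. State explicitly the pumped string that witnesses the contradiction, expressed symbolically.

Toward a contradiction, assume L is regular with pumping length p.
Take w = a^p b^p a^p b^p = uu where u = a^pb^p; then w ∈ L and |w| = 4p ≥ p.
The pumping lemma gives a decomposition w = xyz where |xy| ≤ p and |y| ≥ 1.
Since the first p symbols of w are all a's and |xy| ≤ p, y lies entirely in the leading a-block: y = a^k for some k with 1 ≤ k ≤ p.
Pump with i = 2: xy^2z = a^{p+k} b^p a^p b^p, of length 4p+k. Suppose this equals vv. The string starts with a and ends with b, so v does too; thus the boundary between the two copies of v is a b→a transition. There is exactly one such transition, at position 2p+k, so |v| = 2p+k and |vv| = 4p+2k ≠ 4p+k since k ≥ 1. So xy^2z ∉ L.
This contradicts the pumping lemma, so L is not regular.

a^{p+k} b^p a^p b^p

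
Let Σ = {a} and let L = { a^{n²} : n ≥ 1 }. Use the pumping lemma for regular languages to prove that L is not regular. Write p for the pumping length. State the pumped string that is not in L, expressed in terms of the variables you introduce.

Assume L is regular. Let p be the pumping length given by the pumping lemma.
Take w = a^{p²} ∈ L with |w| = p² ≥ p.
By the pumping lemma, w = xyz with |xy| ≤ p and |y| ≥ 1.
Then y = a^k for some k with 1 ≤ k ≤ p.
Pump with i = 2: xy^2z = a^{p²+k}. Since 1 ≤ k ≤ p, p² < p²+k ≤ p²+p < (p+1)², so p²+k lies strictly between consecutive squares and is not a perfect square. So xy^2z ∉ L.
This contradicts the pumping lemma, so L is not regular.

a^{p²+k}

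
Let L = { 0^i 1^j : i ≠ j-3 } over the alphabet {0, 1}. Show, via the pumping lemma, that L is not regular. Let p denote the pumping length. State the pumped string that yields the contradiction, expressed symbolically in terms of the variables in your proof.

0^{p+p!} 1^{p+p!+3}

Toward a contradiction, assume L is regular with pumping length p.
Choose w = 0^p 1^{p+p!+3}. Since p ≠ (p+p!+3)-3 = p+p!, w ∈ L; and |w| ≥ p.
The pumping lemma gives a decomposition w = xyz where |xy| ≤ p and |y| > 0.
The first p characters of w are 0's, so xy (and hence y) consists only of 0's. Write y = 0^k, 1 ≤ k ≤ p.
Since 1 ≤ k ≤ p, k divides p!; set t = 1 + p!/k. Then xy^t z has p + (p!/k)·k = p + p! copies of 0. Now the 0-count is p+p! and (1-count)-3 = (p+p!+3)-3 = p+p!, so i ≠ j-3 fails. So xy^t z = 0^{p+p!} 1^{p+p!+3} ∉ L.
This is a contradiction; hence L is not regular.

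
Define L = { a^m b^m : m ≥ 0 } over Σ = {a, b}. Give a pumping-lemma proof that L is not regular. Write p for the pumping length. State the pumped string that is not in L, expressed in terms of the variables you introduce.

Assume L is regular. Let p be the pumping length given by the pumping lemma.
Take w = a^p b^p. Then w ∈ L and |w| = 2p ≥ p.
By the pumping lemma, w = xyz with |xy| ≤ p and |y| ≥ 1.
Because |xy| ≤ p and w begins with p copies of a, we have y = a^k with 1 ≤ k ≤ p.
Pump with i = 2: xy^2z = a^{p+k} b^p. For this to lie in L we would need p = p+k, which forces k = 0. But k ≥ 1, so xy^2z ∉ L.
Contradiction. Therefore L is not regular.

a^{p+k} b^p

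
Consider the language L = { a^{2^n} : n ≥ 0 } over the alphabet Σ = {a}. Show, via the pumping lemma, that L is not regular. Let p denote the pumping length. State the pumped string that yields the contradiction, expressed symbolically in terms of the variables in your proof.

a^{2^p+k}

Suppose for contradiction that L is regular, and let p be the pumping length.
Take w = a^{2^p} ∈ L with |w| = 2^p ≥ p.
By the pumping lemma, w = xyz with |xy| ≤ p and |y| > 0.
Then y = a^k for some k with 1 ≤ k ≤ p.
Pump with i = 2: xy^2z = a^{2^p+k}. Since 1 ≤ k ≤ p < 2^p, we have 2^p < 2^p+k < 2^{p+1}, so 2^p+k is not a power of 2. So xy^2z ∉ L.
This is a contradiction; hence L is not regular.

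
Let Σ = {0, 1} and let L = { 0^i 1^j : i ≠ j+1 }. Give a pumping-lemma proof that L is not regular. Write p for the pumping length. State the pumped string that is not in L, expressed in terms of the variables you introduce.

Assume L is regular. Let p be the pumping length given by the pumping lemma.
Choose w = 0^p 1^{p+p!-1}. Since p ≠ (p+p!-1)+1 = p+p!, w ∈ L; and |w| ≥ p.
By the pumping lemma, w = xyz with |xy| ≤ p and y is nonempty.
The first p characters of w are 0's, so xy (and hence y) consists only of 0's. Write y = 0^k, 1 ≤ k ≤ p.
Since 1 ≤ k ≤ p, k divides p!; set t = 1 + p!/k. Then xy^t z has p + (p!/k)·k = p + p! copies of 0. Now the 0-count is p+p! and (1-count)+1 = (p+p!-1)+1 = p+p!, so i ≠ j+1 fails. So xy^t z = 0^{p+p!} 1^{p+p!-1} ∉ L.
This contradicts the pumping lemma, so L is not regular.

0^{p+p!} 1^{p+p!-1}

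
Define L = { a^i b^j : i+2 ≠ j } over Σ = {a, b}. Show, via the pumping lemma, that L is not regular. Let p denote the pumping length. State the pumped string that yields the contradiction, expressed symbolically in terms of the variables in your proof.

a^{p+p!} b^{p+p!+2}

Toward a contradiction, assume L is regular with pumping length p.
Choose w = a^p b^{p+p!+2}. Since p ≠ (p+p!+2)-2 = p+p!, w ∈ L; and |w| ≥ p.
By the pumping lemma, w = xyz with |xy| ≤ p and |y| > 0.
Because |xy| ≤ p and w begins with p copies of a, we have y = a^k with 1 ≤ k ≤ p.
Since 1 ≤ k ≤ p, k divides p!; set t = 1 + p!/k. Then xy^t z has p + (p!/k)·k = p + p! copies of a. Now the a-count is p+p! and (b-count)-2 = (p+p!+2)-2 = p+p!, so i+2 ≠ j fails. So xy^t z = a^{p+p!} b^{p+p!+2} ∉ L.
This contradicts the pumping lemma, so L is not regular.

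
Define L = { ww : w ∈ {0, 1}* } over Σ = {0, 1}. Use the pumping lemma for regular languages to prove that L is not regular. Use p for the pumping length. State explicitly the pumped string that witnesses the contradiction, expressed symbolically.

0^{p+k} 1^p 0^p 1^p

Suppose for contradiction that L is regular, and let p be the pumping length.
Take w = 0^p 1^p 0^p 1^p = uu where u = 0^p1^p; then w ∈ L and |w| = 4p ≥ p.
The pumping lemma gives a decomposition w = xyz where |xy| ≤ p and |y| ≥ 1.
The first p characters of w are 0's, so xy (and hence y) consists only of 0's. Write y = 0^k, 1 ≤ k ≤ p.
Pump with i = 2: xy^2z = 0^{p+k} 1^p 0^p 1^p, of length 4p+k. Suppose this equals vv. The string starts with 0 and ends with 1, so v does too; thus the boundary between the two copies of v is a 1→0 transition. There is exactly one such transition, at position 2p+k, so |v| = 2p+k and |vv| = 4p+2k ≠ 4p+k since k ≥ 1. So xy^2z ∉ L.
This contradicts the pumping lemma, so L is not regular.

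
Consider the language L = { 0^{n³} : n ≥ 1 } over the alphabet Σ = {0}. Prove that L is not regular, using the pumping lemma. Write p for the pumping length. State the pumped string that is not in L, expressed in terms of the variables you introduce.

Assume L is regular; let p be its pumping constant.
Take w = 0^{p³} ∈ L with |w| = p³ ≥ p.
The pumping lemma gives a decomposition w = xyz where |xy| ≤ p and |y| ≥ 1.
Then y = 0^k for some k with 1 ≤ k ≤ p.
Pump with i = 2: xy^2z = 0^{p³+k}. Since 1 ≤ k ≤ p, p³ < p³+k ≤ p³+p < p³+3p²+3p+1 = (p+1)³, so p³+k is not a perfect cube. So xy^2z ∉ L.
Contradiction. Therefore L is not regular.

0^{p³+k}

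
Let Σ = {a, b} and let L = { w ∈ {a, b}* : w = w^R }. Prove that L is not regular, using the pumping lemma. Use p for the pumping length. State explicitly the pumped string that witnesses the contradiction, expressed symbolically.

a^{p+k} b a^p

Toward a contradiction, assume L is regular with pumping length p.
Take w = a^p b a^p, a palindrome of length 2p+1 ≥ p.
By the pumping lemma, w = xyz with |xy| ≤ p and |y| > 0.
Because |xy| ≤ p and w begins with p copies of a, we have y = a^k with 1 ≤ k ≤ p.
Pump with i = 2: xy^2z = a^{p+k} b a^p. Its reverse is a^p b a^{p+k}, which differs from xy^2z since k ≥ 1. So xy^2z is not a palindrome and xy^2z ∉ L.
Contradiction. Therefore L is not regular.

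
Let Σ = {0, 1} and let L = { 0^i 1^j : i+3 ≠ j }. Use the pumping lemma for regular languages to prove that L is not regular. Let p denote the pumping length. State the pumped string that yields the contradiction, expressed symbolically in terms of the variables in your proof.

Assume L is regular. Let p be the pumping length given by the pumping lemma.
Choose w = 0^p 1^{p+p!+3}. Since p ≠ (p+p!+3)-3 = p+p!, w ∈ L; and |w| ≥ p.
By the pumping lemma, w = xyz with |xy| ≤ p and |y| > 0.
The first p characters of w are 0's, so xy (and hence y) consists only of 0's. Write y = 0^k, 1 ≤ k ≤ p.
Since 1 ≤ k ≤ p, k divides p!; set t = 1 + p!/k. Then xy^t z has p + (p!/k)·k = p + p! copies of 0. Now the 0-count is p+p! and (1-count)-3 = (p+p!+3)-3 = p+p!, so i+3 ≠ j fails. So xy^t z = 0^{p+p!} 1^{p+p!+3} ∉ L.
This contradicts the pumping lemma, so L is not regular.

0^{p+p!} 1^{p+p!+3}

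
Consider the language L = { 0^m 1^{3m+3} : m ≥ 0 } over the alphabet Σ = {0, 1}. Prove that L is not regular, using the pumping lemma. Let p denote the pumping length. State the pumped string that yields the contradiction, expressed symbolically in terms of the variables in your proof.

0^{p+k} 1^{3p+3}

Assume L is regular; let p be its pumping constant.
Let w = 0^p 1^{3p+3} ∈ L; note |w| = 4p+3 ≥ p.
By the pumping lemma, w = xyz with |xy| ≤ p and |y| ≥ 1.
Since the first p symbols of w are all 0's and |xy| ≤ p, y lies entirely in the leading 0-block: y = 0^k for some k with 1 ≤ k ≤ p.
Pump with i = 2: xy^2z = 0^{p+k} 1^{3p+3}. For this to lie in L we would need 3p+3 = 3(p+k)+3, which forces k = 0. But k ≥ 1, so xy^2z ∉ L.
This contradicts the pumping lemma, so L is not regular.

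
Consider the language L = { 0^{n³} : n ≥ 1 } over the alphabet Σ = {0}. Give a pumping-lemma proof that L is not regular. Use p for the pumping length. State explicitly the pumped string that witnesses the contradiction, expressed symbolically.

0^{p³+k}

Suppose for contradiction that L is regular, and let p be the pumping length.
Take w = 0^{p³} ∈ L with |w| = p³ ≥ p.
Write w = xyz as guaranteed by the lemma, with |xy| ≤ p and y is nonempty.
Then y = 0^k for some k with 1 ≤ k ≤ p.
Pump with i = 2: xy^2z = 0^{p³+k}. Since 1 ≤ k ≤ p, p³ < p³+k ≤ p³+p < p³+3p²+3p+1 = (p+1)³, so p³+k is not a perfect cube. So xy^2z ∉ L.
Contradiction. Therefore L is not regular.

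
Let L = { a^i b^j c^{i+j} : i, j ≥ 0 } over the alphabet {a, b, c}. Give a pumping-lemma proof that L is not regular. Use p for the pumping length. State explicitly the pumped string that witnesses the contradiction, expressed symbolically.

Suppose for contradiction that L is regular, and let p be the pumping length.
Take w = a^p b^p c^{2p} ∈ L (with i=j=p, i+j=2p), |w| = 4p ≥ p.
By the pumping lemma, w = xyz with |xy| ≤ p and |y| ≥ 1.
Because |xy| ≤ p and w begins with p copies of a, we have y = a^k with 1 ≤ k ≤ p.
Consider xy^2z = a^{p+k} b^p c^{2p}. Now the a- and b-counts sum to 2p+k, but the c-count is 2p ≠ 2p+k. So xy^2z ∉ L.
Contradiction. Therefore L is not regular.

a^{p+k} b^p c^{2p}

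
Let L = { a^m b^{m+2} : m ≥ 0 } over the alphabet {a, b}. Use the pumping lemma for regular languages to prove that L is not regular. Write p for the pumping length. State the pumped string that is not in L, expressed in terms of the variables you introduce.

a^{p+k} b^{p+2}

Suppose for contradiction that L is regular, and let p be the pumping length.
Take w = a^p b^{p+2}. Then w ∈ L and |w| = 2p+2 ≥ p.
Write w = xyz as guaranteed by the lemma, with |xy| ≤ p and |y| ≥ 1.
Because |xy| ≤ p and w begins with p copies of a, we have y = a^k with 1 ≤ k ≤ p.
Pump with i = 2: xy^2z = a^{p+k} b^{p+2}. For this to lie in L we would need p+2 = (p+k)+2, which forces k = 0. But k ≥ 1, so xy^2z ∉ L.
Contradiction. Therefore L is not regular.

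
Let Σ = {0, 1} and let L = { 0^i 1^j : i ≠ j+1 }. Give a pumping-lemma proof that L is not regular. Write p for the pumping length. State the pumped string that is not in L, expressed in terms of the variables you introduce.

0^{p+p!} 1^{p+p!-1}

Assume L is regular. Let p be the pumping length given by the pumping lemma.
Choose w = 0^p 1^{p+p!-1}. Since p ≠ (p+p!-1)+1 = p+p!, w ∈ L; and |w| ≥ p.
By the pumping lemma, w = xyz with |xy| ≤ p and |y| > 0.
The first p characters of w are 0's, so xy (and hence y) consists only of 0's. Write y = 0^k, 1 ≤ k ≤ p.
Since 1 ≤ k ≤ p, k divides p!; set t = 1 + p!/k. Then xy^t z has p + (p!/k)·k = p + p! copies of 0. Now the 0-count is p+p! and (1-count)+1 = (p+p!-1)+1 = p+p!, so i ≠ j+1 fails. So xy^t z = 0^{p+p!} 1^{p+p!-1} ∉ L.
Contradiction. Therefore L is not regular.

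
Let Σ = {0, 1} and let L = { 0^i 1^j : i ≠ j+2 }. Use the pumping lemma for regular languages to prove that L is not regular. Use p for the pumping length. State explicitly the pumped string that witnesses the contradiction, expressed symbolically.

Assume L is regular. Let p be the pumping length given by the pumping lemma.
Choose w = 0^p 1^{p+p!-2}. Since p ≠ (p+p!-2)+2 = p+p!, w ∈ L; and |w| ≥ p.
The pumping lemma gives a decomposition w = xyz where |xy| ≤ p and |y| ≥ 1.
The first p characters of w are 0's, so xy (and hence y) consists only of 0's. Write y = 0^k, 1 ≤ k ≤ p.
Since 1 ≤ k ≤ p, k divides p!; set t = 1 + p!/k. Then xy^t z has p + (p!/k)·k = p + p! copies of 0. Now the 0-count is p+p! and (1-count)+2 = (p+p!-2)+2 = p+p!, so i ≠ j+2 fails. So xy^t z = 0^{p+p!} 1^{p+p!-2} ∉ L.
Contradiction. Therefore L is not regular.

0^{p+p!} 1^{p+p!-2}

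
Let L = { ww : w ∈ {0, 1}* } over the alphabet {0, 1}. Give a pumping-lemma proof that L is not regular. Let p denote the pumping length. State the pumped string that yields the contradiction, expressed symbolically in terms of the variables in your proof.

0^{p+k} 1^p 0^p 1^p

Toward a contradiction, assume L is regular with pumping length p.
Take w = 0^p 1^p 0^p 1^p = uu where u = 0^p1^p; then w ∈ L and |w| = 4p ≥ p.
By the pumping lemma, w = xyz with |xy| ≤ p and |y| > 0.
Because |xy| ≤ p and w begins with p copies of 0, we have y = 0^k with 1 ≤ k ≤ p.
Pump with i = 2: xy^2z = 0^{p+k} 1^p 0^p 1^p, of length 4p+k. Suppose this equals vv. The string starts with 0 and ends with 1, so v does too; thus the boundary between the two copies of v is a 1→0 transition. There is exactly one such transition, at position 2p+k, so |v| = 2p+k and |vv| = 4p+2k ≠ 4p+k since k ≥ 1. So xy^2z ∉ L.
Contradiction. Therefore L is not regular.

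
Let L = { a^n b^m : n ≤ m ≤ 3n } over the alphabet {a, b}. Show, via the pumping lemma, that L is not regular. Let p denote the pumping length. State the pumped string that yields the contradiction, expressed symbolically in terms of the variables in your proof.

Toward a contradiction, assume L is regular with pumping length p.
Take w = a^p b^p ∈ L (since p ≤ p ≤ 3p), with |w| = 2p ≥ p.
The pumping lemma gives a decomposition w = xyz where |xy| ≤ p and y is nonempty.
Because |xy| ≤ p and w begins with p copies of a, we have y = a^k with 1 ≤ k ≤ p.
Pump with i = 2: xy^2z = a^{p+k} b^p. Now n = p+k > p = m, so the condition n ≤ m fails. Thus xy^2z ∉ L.
Contradiction. Therefore L is not regular.

a^{p+k} b^p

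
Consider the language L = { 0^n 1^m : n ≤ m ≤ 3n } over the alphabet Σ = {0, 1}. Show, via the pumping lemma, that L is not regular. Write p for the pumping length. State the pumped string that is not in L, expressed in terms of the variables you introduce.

0^{p+k} 1^p

Toward a contradiction, assume L is regular with pumping length p.
Take w = 0^p 1^p ∈ L (since p ≤ p ≤ 3p), with |w| = 2p ≥ p.
By the pumping lemma, w = xyz with |xy| ≤ p and y is nonempty.
The first p characters of w are 0's, so xy (and hence y) consists only of 0's. Write y = 0^k, 1 ≤ k ≤ p.
Pump with i = 2: xy^2z = 0^{p+k} 1^p. Now n = p+k > p = m, so the condition n ≤ m fails. Thus xy^2z ∉ L.
This is a contradiction; hence L is not regular.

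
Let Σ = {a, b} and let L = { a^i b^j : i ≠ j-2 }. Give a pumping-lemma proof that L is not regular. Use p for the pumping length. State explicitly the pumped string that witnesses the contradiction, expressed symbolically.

Toward a contradiction, assume L is regular with pumping length p.
Choose w = a^p b^{p+p!+2}. Since p ≠ (p+p!+2)-2 = p+p!, w ∈ L; and |w| ≥ p.
The pumping lemma gives a decomposition w = xyz where |xy| ≤ p and y is nonempty.
Because |xy| ≤ p and w begins with p copies of a, we have y = a^k with 1 ≤ k ≤ p.
Since 1 ≤ k ≤ p, k divides p!; set t = 1 + p!/k. Then xy^t z has p + (p!/k)·k = p + p! copies of a. Now the a-count is p+p! and (b-count)-2 = (p+p!+2)-2 = p+p!, so i ≠ j-2 fails. So xy^t z = a^{p+p!} b^{p+p!+2} ∉ L.
This is a contradiction; hence L is not regular.

a^{p+p!} b^{p+p!+2}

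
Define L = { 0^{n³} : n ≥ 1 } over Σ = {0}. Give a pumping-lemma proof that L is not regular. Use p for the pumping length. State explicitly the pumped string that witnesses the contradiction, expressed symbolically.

Assume L is regular; let p be its pumping constant.
Take w = 0^{p³} ∈ L with |w| = p³ ≥ p.
The pumping lemma gives a decomposition w = xyz where |xy| ≤ p and y is nonempty.
Then y = 0^k for some k with 1 ≤ k ≤ p.
Pump with i = 2: xy^2z = 0^{p³+k}. Since 1 ≤ k ≤ p, p³ < p³+k ≤ p³+p < p³+3p²+3p+1 = (p+1)³, so p³+k is not a perfect cube. So xy^2z ∉ L.
Contradiction. Therefore L is not regular.

0^{p³+k}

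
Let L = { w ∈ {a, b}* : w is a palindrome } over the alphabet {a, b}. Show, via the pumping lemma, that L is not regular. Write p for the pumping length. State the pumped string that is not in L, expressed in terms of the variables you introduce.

a^{p+k} b a^p

Assume L is regular; let p be its pumping constant.
Take w = a^p b a^p, a palindrome of length 2p+1 ≥ p.
Write w = xyz as guaranteed by the lemma, with |xy| ≤ p and |y| ≥ 1.
The first p characters of w are a's, so xy (and hence y) consists only of a's. Write y = a^k, 1 ≤ k ≤ p.
Pump with i = 2: xy^2z = a^{p+k} b a^p. Its reverse is a^p b a^{p+k}, which differs from xy^2z since k ≥ 1. So xy^2z is not a palindrome and xy^2z ∉ L.
Contradiction. Therefore L is not regular.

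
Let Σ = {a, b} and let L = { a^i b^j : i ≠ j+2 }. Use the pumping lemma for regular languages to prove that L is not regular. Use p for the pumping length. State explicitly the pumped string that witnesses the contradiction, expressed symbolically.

a^{p+p!} b^{p+p!-2}

Assume L is regular. Let p be the pumping length given by the pumping lemma.
Choose w = a^p b^{p+p!-2}. Since p ≠ (p+p!-2)+2 = p+p!, w ∈ L; and |w| ≥ p.
The pumping lemma gives a decomposition w = xyz where |xy| ≤ p and |y| > 0.
The first p characters of w are a's, so xy (and hence y) consists only of a's. Write y = a^k, 1 ≤ k ≤ p.
Since 1 ≤ k ≤ p, k divides p!; set t = 1 + p!/k. Then xy^t z has p + (p!/k)·k = p + p! copies of a. Now the a-count is p+p! and (b-count)+2 = (p+p!-2)+2 = p+p!, so i ≠ j+2 fails. So xy^t z = a^{p+p!} b^{p+p!-2} ∉ L.
This is a contradiction; hence L is not regular.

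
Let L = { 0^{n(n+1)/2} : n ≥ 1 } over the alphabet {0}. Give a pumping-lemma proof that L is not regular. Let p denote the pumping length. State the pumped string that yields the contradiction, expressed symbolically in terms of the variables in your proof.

Suppose for contradiction that L is regular, and let p be the pumping length.
Take w = 0^{p(p+1)/2} ∈ L with |w| = p(p+1)/2 ≥ p.
Write w = xyz as guaranteed by the lemma, with |xy| ≤ p and |y| > 0.
Then y = 0^k for some k with 1 ≤ k ≤ p.
Pump with i = 2: xy^2z = 0^{p(p+1)/2+k}. Since 1 ≤ k ≤ p, p(p+1)/2 < p(p+1)/2+k ≤ p(p+1)/2+p < (p+1)(p+2)/2, so p(p+1)/2+k is strictly between consecutive triangular numbers. So xy^2z ∉ L.
This contradicts the pumping lemma, so L is not regular.

0^{p(p+1)/2+k}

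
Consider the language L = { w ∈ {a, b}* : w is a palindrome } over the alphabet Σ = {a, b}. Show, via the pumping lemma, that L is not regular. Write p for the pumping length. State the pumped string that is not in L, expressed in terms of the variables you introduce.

Toward a contradiction, assume L is regular with pumping length p.
Take w = a^p b a^p, a palindrome of length 2p+1 ≥ p.
By the pumping lemma, w = xyz with |xy| ≤ p and |y| > 0.
Because |xy| ≤ p and w begins with p copies of a, we have y = a^k with 1 ≤ k ≤ p.
Pump with i = 2: xy^2z = a^{p+k} b a^p. Its reverse is a^p b a^{p+k}, which differs from xy^2z since k ≥ 1. So xy^2z is not a palindrome and xy^2z ∉ L.
Contradiction. Therefore L is not regular.

a^{p+k} b a^p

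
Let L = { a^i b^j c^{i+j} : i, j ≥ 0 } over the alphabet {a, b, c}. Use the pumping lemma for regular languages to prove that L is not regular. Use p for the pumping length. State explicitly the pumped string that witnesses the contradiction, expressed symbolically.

Assume L is regular. Let p be the pumping length given by the pumping lemma.
Take w = a^p b^p c^{2p} ∈ L (with i=j=p, i+j=2p), |w| = 4p ≥ p.
Write w = xyz as guaranteed by the lemma, with |xy| ≤ p and |y| ≥ 1.
Since the first p symbols of w are all a's and |xy| ≤ p, y lies entirely in the leading a-block: y = a^k for some k with 1 ≤ k ≤ p.
Consider xy^2z = a^{p+k} b^p c^{2p}. Now the a- and b-counts sum to 2p+k, but the c-count is 2p ≠ 2p+k. So xy^2z ∉ L.
This contradicts the pumping lemma, so L is not regular.

a^{p+k} b^p c^{2p}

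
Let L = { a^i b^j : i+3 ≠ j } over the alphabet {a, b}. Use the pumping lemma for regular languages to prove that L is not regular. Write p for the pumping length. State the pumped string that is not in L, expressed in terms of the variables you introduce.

Toward a contradiction, assume L is regular with pumping length p.
Choose w = a^p b^{p+p!+3}. Since p ≠ (p+p!+3)-3 = p+p!, w ∈ L; and |w| ≥ p.
By the pumping lemma, w = xyz with |xy| ≤ p and |y| > 0.
Because |xy| ≤ p and w begins with p copies of a, we have y = a^k with 1 ≤ k ≤ p.
Since 1 ≤ k ≤ p, k divides p!; set t = 1 + p!/k. Then xy^t z has p + (p!/k)·k = p + p! copies of a. Now the a-count is p+p! and (b-count)-3 = (p+p!+3)-3 = p+p!, so i+3 ≠ j fails. So xy^t z = a^{p+p!} b^{p+p!+3} ∉ L.
This is a contradiction; hence L is not regular.

a^{p+p!} b^{p+p!+3}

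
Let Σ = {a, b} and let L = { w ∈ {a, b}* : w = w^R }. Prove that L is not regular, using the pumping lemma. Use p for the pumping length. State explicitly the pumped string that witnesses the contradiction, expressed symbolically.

Assume L is regular. Let p be the pumping length given by the pumping lemma.
Take w = a^p b a^p, a palindrome of length 2p+1 ≥ p.
The pumping lemma gives a decomposition w = xyz where |xy| ≤ p and |y| > 0.
The first p characters of w are a's, so xy (and hence y) consists only of a's. Write y = a^k, 1 ≤ k ≤ p.
Pump with i = 2: xy^2z = a^{p+k} b a^p. Its reverse is a^p b a^{p+k}, which differs from xy^2z since k ≥ 1. So xy^2z is not a palindrome and xy^2z ∉ L.
This is a contradiction; hence L is not regular.

a^{p+k} b a^p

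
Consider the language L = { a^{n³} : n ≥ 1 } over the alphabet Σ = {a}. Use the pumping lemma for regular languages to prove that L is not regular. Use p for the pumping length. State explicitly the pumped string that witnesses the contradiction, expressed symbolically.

a^{p³+k}

Assume L is regular. Let p be the pumping length given by the pumping lemma.
Take w = a^{p³} ∈ L with |w| = p³ ≥ p.
The pumping lemma gives a decomposition w = xyz where |xy| ≤ p and |y| ≥ 1.
Then y = a^k for some k with 1 ≤ k ≤ p.
Pump with i = 2: xy^2z = a^{p³+k}. Since 1 ≤ k ≤ p, p³ < p³+k ≤ p³+p < p³+3p²+3p+1 = (p+1)³, so p³+k is not a perfect cube. So xy^2z ∉ L.
Contradiction. Therefore L is not regular.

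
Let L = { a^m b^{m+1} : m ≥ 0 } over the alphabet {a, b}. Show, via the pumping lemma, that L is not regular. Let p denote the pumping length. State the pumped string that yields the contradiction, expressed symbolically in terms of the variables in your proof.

Assume L is regular; let p be its pumping constant.
Choose w = a^p b^{p+1}, which is in L with |w| = 2p+1 ≥ p.
By the pumping lemma, w = xyz with |xy| ≤ p and |y| ≥ 1.
Since the first p symbols of w are all a's and |xy| ≤ p, y lies entirely in the leading a-block: y = a^k for some k with 1 ≤ k ≤ p.
Pump with i = 2: xy^2z = a^{p+k} b^{p+1}. For this to lie in L we would need p+1 = (p+k)+1, which forces k = 0. But k ≥ 1, so xy^2z ∉ L.
This is a contradiction; hence L is not regular.

a^{p+k} b^{p+1}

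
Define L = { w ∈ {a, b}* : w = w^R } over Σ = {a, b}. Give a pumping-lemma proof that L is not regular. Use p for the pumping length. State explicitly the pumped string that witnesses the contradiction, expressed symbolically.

Toward a contradiction, assume L is regular with pumping length p.
Take w = a^p b a^p, a palindrome of length 2p+1 ≥ p.
The pumping lemma gives a decomposition w = xyz where |xy| ≤ p and |y| > 0.
Because |xy| ≤ p and w begins with p copies of a, we have y = a^k with 1 ≤ k ≤ p.
Pump with i = 2: xy^2z = a^{p+k} b a^p. Its reverse is a^p b a^{p+k}, which differs from xy^2z since k ≥ 1. So xy^2z is not a palindrome and xy^2z ∉ L.
This is a contradiction; hence L is not regular.

a^{p+k} b a^p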